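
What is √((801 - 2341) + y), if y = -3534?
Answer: I*√5074 ≈ 71.232*I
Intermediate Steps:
√((801 - 2341) + y) = √((801 - 2341) - 3534) = √(-1540 - 3534) = √(-5074) = I*√5074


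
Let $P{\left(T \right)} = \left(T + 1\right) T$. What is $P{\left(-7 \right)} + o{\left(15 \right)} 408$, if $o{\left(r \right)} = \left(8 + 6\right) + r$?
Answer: $11874$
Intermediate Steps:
$o{\left(r \right)} = 14 + r$
$P{\left(T \right)} = T \left(1 + T\right)$ ($P{\left(T \right)} = \left(1 + T\right) T = T \left(1 + T\right)$)
$P{\left(-7 \right)} + o{\left(15 \right)} 408 = - 7 \left(1 - 7\right) + \left(14 + 15\right) 408 = \left(-7\right) \left(-6\right) + 29 \cdot 408 = 42 + 11832 = 11874$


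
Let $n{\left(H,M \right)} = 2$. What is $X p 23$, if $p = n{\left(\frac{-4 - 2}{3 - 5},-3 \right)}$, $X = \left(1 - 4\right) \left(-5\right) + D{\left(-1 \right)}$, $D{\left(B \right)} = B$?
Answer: $644$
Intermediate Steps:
$X = 14$ ($X = \left(1 - 4\right) \left(-5\right) - 1 = \left(-3\right) \left(-5\right) - 1 = 15 - 1 = 14$)
$p = 2$
$X p 23 = 14 \cdot 2 \cdot 23 = 28 \cdot 23 = 644$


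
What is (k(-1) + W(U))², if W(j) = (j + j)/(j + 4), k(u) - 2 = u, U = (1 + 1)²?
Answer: 4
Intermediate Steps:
U = 4 (U = 2² = 4)
k(u) = 2 + u
W(j) = 2*j/(4 + j) (W(j) = (2*j)/(4 + j) = 2*j/(4 + j))
(k(-1) + W(U))² = ((2 - 1) + 2*4/(4 + 4))² = (1 + 2*4/8)² = (1 + 2*4*(⅛))² = (1 + 1)² = 2² = 4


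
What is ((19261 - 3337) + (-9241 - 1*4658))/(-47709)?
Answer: -25/589 ≈ -0.042445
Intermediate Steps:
((19261 - 3337) + (-9241 - 1*4658))/(-47709) = (15924 + (-9241 - 4658))*(-1/47709) = (15924 - 13899)*(-1/47709) = 2025*(-1/47709) = -25/589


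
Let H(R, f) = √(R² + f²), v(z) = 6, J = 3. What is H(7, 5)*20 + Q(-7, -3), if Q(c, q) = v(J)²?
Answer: 36 + 20*√74 ≈ 208.05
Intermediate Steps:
Q(c, q) = 36 (Q(c, q) = 6² = 36)
H(7, 5)*20 + Q(-7, -3) = √(7² + 5²)*20 + 36 = √(49 + 25)*20 + 36 = √74*20 + 36 = 20*√74 + 36 = 36 + 20*√74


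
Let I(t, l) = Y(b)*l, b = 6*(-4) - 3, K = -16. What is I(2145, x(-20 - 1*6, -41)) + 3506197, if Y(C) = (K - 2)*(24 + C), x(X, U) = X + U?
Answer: 3502579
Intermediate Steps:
x(X, U) = U + X
b = -27 (b = -24 - 3 = -27)
Y(C) = -432 - 18*C (Y(C) = (-16 - 2)*(24 + C) = -18*(24 + C) = -432 - 18*C)
I(t, l) = 54*l (I(t, l) = (-432 - 18*(-27))*l = (-432 + 486)*l = 54*l)
I(2145, x(-20 - 1*6, -41)) + 3506197 = 54*(-41 + (-20 - 1*6)) + 3506197 = 54*(-41 + (-20 - 6)) + 3506197 = 54*(-41 - 26) + 3506197 = 54*(-67) + 3506197 = -3618 + 3506197 = 3502579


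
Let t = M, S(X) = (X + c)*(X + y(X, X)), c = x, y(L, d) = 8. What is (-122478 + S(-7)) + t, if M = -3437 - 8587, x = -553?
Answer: -135062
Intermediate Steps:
c = -553
M = -12024
S(X) = (-553 + X)*(8 + X) (S(X) = (X - 553)*(X + 8) = (-553 + X)*(8 + X))
t = -12024
(-122478 + S(-7)) + t = (-122478 + (-4424 + (-7)**2 - 545*(-7))) - 12024 = (-122478 + (-4424 + 49 + 3815)) - 12024 = (-122478 - 560) - 12024 = -123038 - 12024 = -135062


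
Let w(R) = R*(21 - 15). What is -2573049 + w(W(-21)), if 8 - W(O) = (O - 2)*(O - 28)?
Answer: -2579763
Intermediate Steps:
W(O) = 8 - (-28 + O)*(-2 + O) (W(O) = 8 - (O - 2)*(O - 28) = 8 - (-2 + O)*(-28 + O) = 8 - (-28 + O)*(-2 + O))
w(R) = 6*R (w(R) = R*6 = 6*R)
-2573049 + w(W(-21)) = -2573049 + 6*(-48 - 1*(-21)**2 + 30*(-21)) = -2573049 + 6*(-48 - 1*441 - 630) = -2573049 + 6*(-48 - 441 - 630) = -2573049 + 6*(-1119) = -2573049 - 6714 = -2579763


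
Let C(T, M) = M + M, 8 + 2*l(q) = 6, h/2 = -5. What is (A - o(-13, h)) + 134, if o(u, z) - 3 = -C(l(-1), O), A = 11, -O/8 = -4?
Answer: 206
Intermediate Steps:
h = -10 (h = 2*(-5) = -10)
l(q) = -1 (l(q) = -4 + (1/2)*6 = -4 + 3 = -1)
O = 32 (O = -8*(-4) = 32)
C(T, M) = 2*M
o(u, z) = -61 (o(u, z) = 3 - 2*32 = 3 - 1*64 = 3 - 64 = -61)
(A - o(-13, h)) + 134 = (11 - 1*(-61)) + 134 = (11 + 61) + 134 = 72 + 134 = 206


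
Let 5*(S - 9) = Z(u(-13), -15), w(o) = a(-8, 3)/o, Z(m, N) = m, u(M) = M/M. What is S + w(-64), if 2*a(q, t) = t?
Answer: 5873/640 ≈ 9.1766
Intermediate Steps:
a(q, t) = t/2
u(M) = 1
w(o) = 3/(2*o) (w(o) = ((1/2)*3)/o = 3/(2*o))
S = 46/5 (S = 9 + (1/5)*1 = 9 + 1/5 = 46/5 ≈ 9.2000)
S + w(-64) = 46/5 + (3/2)/(-64) = 46/5 + (3/2)*(-1/64) = 46/5 - 3/128 = 5873/640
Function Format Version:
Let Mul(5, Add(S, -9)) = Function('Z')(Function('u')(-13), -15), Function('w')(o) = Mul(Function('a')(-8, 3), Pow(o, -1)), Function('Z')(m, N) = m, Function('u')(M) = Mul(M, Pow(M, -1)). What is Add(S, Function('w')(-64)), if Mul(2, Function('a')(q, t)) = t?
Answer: Rational(5873, 640) ≈ 9.1766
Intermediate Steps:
Function('a')(q, t) = Mul(Rational(1, 2), t)
Function('u')(M) = 1
Function('w')(o) = Mul(Rational(3, 2), Pow(o, -1)) (Function('w')(o) = Mul(Mul(Rational(1, 2), 3), Pow(o, -1)) = Mul(Rational(3, 2), Pow(o, -1)))
S = Rational(46, 5) (S = Add(9, Mul(Rational(1, 5), 1)) = Add(9, Rational(1, 5)) = Rational(46, 5) ≈ 9.2000)
Add(S, Function('w')(-64)) = Add(Rational(46, 5), Mul(Rational(3, 2), Pow(-64, -1))) = Add(Rational(46, 5), Mul(Rational(3, 2), Rational(-1, 64))) = Add(Rational(46, 5), Rational(-3, 128)) = Rational(5873, 640)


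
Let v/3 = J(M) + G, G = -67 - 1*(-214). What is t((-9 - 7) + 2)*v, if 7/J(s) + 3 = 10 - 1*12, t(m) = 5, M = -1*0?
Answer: 2184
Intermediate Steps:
G = 147 (G = -67 + 214 = 147)
M = 0
J(s) = -7/5 (J(s) = 7/(-3 + (10 - 1*12)) = 7/(-3 + (10 - 12)) = 7/(-3 - 2) = 7/(-5) = 7*(-⅕) = -7/5)
v = 2184/5 (v = 3*(-7/5 + 147) = 3*(728/5) = 2184/5 ≈ 436.80)
t((-9 - 7) + 2)*v = 5*(2184/5) = 2184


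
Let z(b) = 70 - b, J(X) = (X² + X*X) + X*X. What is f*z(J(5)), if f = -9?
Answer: 45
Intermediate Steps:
J(X) = 3*X² (J(X) = (X² + X²) + X² = 2*X² + X² = 3*X²)
f*z(J(5)) = -9*(70 - 3*5²) = -9*(70 - 3*25) = -9*(70 - 1*75) = -9*(70 - 75) = -9*(-5) = 45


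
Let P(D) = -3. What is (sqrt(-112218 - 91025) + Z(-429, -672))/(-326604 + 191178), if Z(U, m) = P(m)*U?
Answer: -429/45142 - 19*I*sqrt(563)/135426 ≈ -0.0095033 - 0.0033289*I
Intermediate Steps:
Z(U, m) = -3*U
(sqrt(-112218 - 91025) + Z(-429, -672))/(-326604 + 191178) = (sqrt(-112218 - 91025) - 3*(-429))/(-326604 + 191178) = (sqrt(-203243) + 1287)/(-135426) = (19*I*sqrt(563) + 1287)*(-1/135426) = (1287 + 19*I*sqrt(563))*(-1/135426) = -429/45142 - 19*I*sqrt(563)/135426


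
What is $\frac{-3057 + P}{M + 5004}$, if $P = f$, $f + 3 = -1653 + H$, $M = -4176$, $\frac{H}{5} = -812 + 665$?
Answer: $- \frac{454}{69} \approx -6.5797$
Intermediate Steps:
$H = -735$ ($H = 5 \left(-812 + 665\right) = 5 \left(-147\right) = -735$)
$f = -2391$ ($f = -3 - 2388 = -2391$)
$P = -2391$
$\frac{-3057 + P}{M + 5004} = \frac{-3057 - 2391}{-4176 + 5004} = - \frac{5448}{828} = \left(-5448\right) \frac{1}{828} = - \frac{454}{69}$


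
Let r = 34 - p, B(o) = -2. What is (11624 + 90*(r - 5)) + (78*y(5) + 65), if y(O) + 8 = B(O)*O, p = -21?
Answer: 14785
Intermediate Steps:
r = 55 (r = 34 - 1*(-21) = 34 + 21 = 55)
y(O) = -8 - 2*O
(11624 + 90*(r - 5)) + (78*y(5) + 65) = (11624 + 90*(55 - 5)) + (78*(-8 - 2*5) + 65) = (11624 + 90*50) + (78*(-8 - 10) + 65) = (11624 + 4500) + (78*(-18) + 65) = 16124 + (-1404 + 65) = 16124 - 1339 = 14785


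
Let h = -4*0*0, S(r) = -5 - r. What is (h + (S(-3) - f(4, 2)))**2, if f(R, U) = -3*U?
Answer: 16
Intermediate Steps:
h = 0 (h = 0*0 = 0)
(h + (S(-3) - f(4, 2)))**2 = (0 + ((-5 - 1*(-3)) - (-3)*2))**2 = (0 + ((-5 + 3) - 1*(-6)))**2 = (0 + (-2 + 6))**2 = (0 + 4)**2 = 4**2 = 16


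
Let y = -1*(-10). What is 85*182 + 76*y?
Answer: 16230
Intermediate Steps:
y = 10
85*182 + 76*y = 85*182 + 76*10 = 15470 + 760 = 16230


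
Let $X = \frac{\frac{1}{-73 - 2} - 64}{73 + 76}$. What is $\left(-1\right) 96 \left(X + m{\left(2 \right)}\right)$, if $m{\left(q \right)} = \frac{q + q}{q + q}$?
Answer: $- \frac{203968}{3725} \approx -54.757$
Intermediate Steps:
$m{\left(q \right)} = 1$ ($m{\left(q \right)} = \frac{2 q}{2 q} = 2 q \frac{1}{2 q} = 1$)
$X = - \frac{4801}{11175}$ ($X = \frac{\frac{1}{-75} - 64}{149} = \left(- \frac{1}{75} - 64\right) \frac{1}{149} = \left(- \frac{4801}{75}\right) \frac{1}{149} = - \frac{4801}{11175} \approx -0.42962$)
$\left(-1\right) 96 \left(X + m{\left(2 \right)}\right) = \left(-1\right) 96 \left(- \frac{4801}{11175} + 1\right) = \left(-96\right) \frac{6374}{11175} = - \frac{203968}{3725}$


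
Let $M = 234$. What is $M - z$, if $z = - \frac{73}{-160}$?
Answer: $\frac{37367}{160} \approx 233.54$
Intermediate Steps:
$z = \frac{73}{160}$ ($z = \left(-73\right) \left(- \frac{1}{160}\right) = \frac{73}{160} \approx 0.45625$)
$M - z = 234 - \frac{73}{160} = \frac{37367}{160}$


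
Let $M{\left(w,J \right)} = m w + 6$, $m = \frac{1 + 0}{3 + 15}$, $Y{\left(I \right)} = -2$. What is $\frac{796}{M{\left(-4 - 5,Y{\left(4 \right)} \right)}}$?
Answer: $\frac{1592}{11} \approx 144.73$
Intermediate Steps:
$m = \frac{1}{18}$ ($m = 1 \cdot \frac{1}{18} = \frac{1}{18} \approx 0.055556$)
$M{\left(w,J \right)} = 6 + \frac{w}{18}$ ($M{\left(w,J \right)} = \frac{w}{18} + 6 = 6 + \frac{w}{18}$)
$\frac{796}{M{\left(-4 - 5,Y{\left(4 \right)} \right)}} = \frac{796}{6 + \frac{-4 - 5}{18}} = \frac{796}{6 + \frac{1}{18} \left(-9\right)} = \frac{796}{6 - \frac{1}{2}} = \frac{796}{\frac{11}{2}} = 796 \cdot \frac{2}{11} = \frac{1592}{11}$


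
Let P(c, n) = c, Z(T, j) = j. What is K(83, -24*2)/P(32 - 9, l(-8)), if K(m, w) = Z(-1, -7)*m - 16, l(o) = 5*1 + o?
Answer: -597/23 ≈ -25.957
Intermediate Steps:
l(o) = 5 + o
K(m, w) = -16 - 7*m (K(m, w) = -7*m - 16 = -16 - 7*m)
K(83, -24*2)/P(32 - 9, l(-8)) = (-16 - 7*83)/(32 - 9) = (-16 - 581)/23 = -597*1/23 = -597/23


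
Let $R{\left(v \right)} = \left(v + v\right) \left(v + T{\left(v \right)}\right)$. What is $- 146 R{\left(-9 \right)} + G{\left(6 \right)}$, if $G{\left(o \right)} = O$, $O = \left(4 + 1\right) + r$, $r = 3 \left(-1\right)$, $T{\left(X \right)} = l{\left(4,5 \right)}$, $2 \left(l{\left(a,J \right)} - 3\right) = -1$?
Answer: $-17080$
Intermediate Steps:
$l{\left(a,J \right)} = \frac{5}{2}$ ($l{\left(a,J \right)} = 3 + \frac{1}{2} \left(-1\right) = 3 - \frac{1}{2} = \frac{5}{2}$)
$T{\left(X \right)} = \frac{5}{2}$
$r = -3$
$O = 2$ ($O = \left(4 + 1\right) - 3 = 5 - 3 = 2$)
$R{\left(v \right)} = 2 v \left(\frac{5}{2} + v\right)$ ($R{\left(v \right)} = \left(v + v\right) \left(v + \frac{5}{2}\right) = 2 v \left(\frac{5}{2} + v\right)$)
$G{\left(o \right)} = 2$
$- 146 R{\left(-9 \right)} + G{\left(6 \right)} = - 146 \left(- 9 \left(5 + 2 \left(-9\right)\right)\right) + 2 = - 146 \left(- 9 \left(5 - 18\right)\right) + 2 = - 146 \left(\left(-9\right) \left(-13\right)\right) + 2 = \left(-146\right) 117 + 2 = -17082 + 2 = -17080$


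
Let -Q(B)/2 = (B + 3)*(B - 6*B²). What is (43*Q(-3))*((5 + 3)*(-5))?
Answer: 0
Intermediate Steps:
Q(B) = -2*(3 + B)*(B - 6*B²) (Q(B) = -2*(B + 3)*(B - 6*B²) = -2*(3 + B)*(B - 6*B²))
(43*Q(-3))*((5 + 3)*(-5)) = (43*(2*(-3)*(-3 + 6*(-3)² + 17*(-3))))*((5 + 3)*(-5)) = (43*(2*(-3)*(-3 + 6*9 - 51)))*(8*(-5)) = (43*(2*(-3)*(-3 + 54 - 51)))*(-40) = (43*(2*(-3)*0))*(-40) = (43*0)*(-40) = 0*(-40) = 0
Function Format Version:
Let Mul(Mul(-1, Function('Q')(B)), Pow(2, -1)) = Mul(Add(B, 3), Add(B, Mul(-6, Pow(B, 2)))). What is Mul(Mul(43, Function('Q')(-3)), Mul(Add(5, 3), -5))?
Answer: 0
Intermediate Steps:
Function('Q')(B) = Mul(-2, Add(3, B), Add(B, Mul(-6, Pow(B, 2)))) (Function('Q')(B) = Mul(-2, Mul(Add(B, 3), Add(B, Mul(-6, Pow(B, 2))))) = Mul(-2, Mul(Add(3, B), Add(B, Mul(-6, Pow(B, 2))))) = Mul(-2, Add(3, B), Add(B, Mul(-6, Pow(B, 2)))))
Mul(Mul(43, Function('Q')(-3)), Mul(Add(5, 3), -5)) = Mul(Mul(43, Mul(2, -3, Add(-3, Mul(6, Pow(-3, 2)), Mul(17, -3)))), Mul(Add(5, 3), -5)) = Mul(Mul(43, Mul(2, -3, Add(-3, Mul(6, 9), -51))), Mul(8, -5)) = Mul(Mul(43, Mul(2, -3, Add(-3, 54, -51))), -40) = Mul(Mul(43, Mul(2, -3, 0)), -40) = Mul(Mul(43, 0), -40) = Mul(0, -40) = 0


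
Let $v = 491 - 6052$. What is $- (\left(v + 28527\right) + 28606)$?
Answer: $-51572$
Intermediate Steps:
$v = -5561$ ($v = 491 - 6052 = -5561$)
$- (\left(v + 28527\right) + 28606) = - (\left(-5561 + 28527\right) + 28606) = - (22966 + 28606) = \left(-1\right) 51572 = -51572$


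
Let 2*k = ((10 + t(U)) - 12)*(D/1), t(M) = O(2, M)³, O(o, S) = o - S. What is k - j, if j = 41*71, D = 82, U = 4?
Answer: -3321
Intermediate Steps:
j = 2911
t(M) = (2 - M)³
k = -410 (k = (((10 - (-2 + 4)³) - 12)*(82/1))/2 = (((10 - 1*2³) - 12)*(82*1))/2 = (((10 - 1*8) - 12)*82)/2 = (((10 - 8) - 12)*82)/2 = ((2 - 12)*82)/2 = (-10*82)/2 = (½)*(-820) = -410)
k - j = -410 - 1*2911 = -410 - 2911 = -3321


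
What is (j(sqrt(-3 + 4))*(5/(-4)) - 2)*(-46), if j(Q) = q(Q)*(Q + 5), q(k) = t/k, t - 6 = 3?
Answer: 3197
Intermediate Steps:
t = 9 (t = 6 + 3 = 9)
q(k) = 9/k
j(Q) = 9*(5 + Q)/Q (j(Q) = (9/Q)*(Q + 5) = (9/Q)*(5 + Q) = 9*(5 + Q)/Q)
(j(sqrt(-3 + 4))*(5/(-4)) - 2)*(-46) = ((9 + 45/(sqrt(-3 + 4)))*(5/(-4)) - 2)*(-46) = ((9 + 45/(sqrt(1)))*(5*(-1/4)) - 2)*(-46) = ((9 + 45/1)*(-5/4) - 2)*(-46) = ((9 + 45*1)*(-5/4) - 2)*(-46) = ((9 + 45)*(-5/4) - 2)*(-46) = (54*(-5/4) - 2)*(-46) = (-135/2 - 2)*(-46) = -139/2*(-46) = 3197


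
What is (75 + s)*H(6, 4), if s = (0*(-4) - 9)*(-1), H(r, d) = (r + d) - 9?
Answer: 84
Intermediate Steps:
H(r, d) = -9 + d + r (H(r, d) = (d + r) - 9 = -9 + d + r)
s = 9 (s = (0 - 9)*(-1) = -9*(-1) = 9)
(75 + s)*H(6, 4) = (75 + 9)*(-9 + 4 + 6) = 84*1 = 84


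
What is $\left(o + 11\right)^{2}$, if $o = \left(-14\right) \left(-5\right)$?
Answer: $6561$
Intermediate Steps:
$o = 70$
$\left(o + 11\right)^{2} = \left(70 + 11\right)^{2} = 81^{2} = 6561$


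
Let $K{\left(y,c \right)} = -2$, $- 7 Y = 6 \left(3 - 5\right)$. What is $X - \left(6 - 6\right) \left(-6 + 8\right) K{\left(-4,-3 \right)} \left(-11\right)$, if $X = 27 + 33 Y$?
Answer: $\frac{585}{7} \approx 83.571$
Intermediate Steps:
$Y = \frac{12}{7}$ ($Y = - \frac{6 \left(3 - 5\right)}{7} = - \frac{6 \left(-2\right)}{7} = \left(- \frac{1}{7}\right) \left(-12\right) = \frac{12}{7} \approx 1.7143$)
$X = \frac{585}{7}$ ($X = 27 + 33 \cdot \frac{12}{7} = 27 + \frac{396}{7} = \frac{585}{7} \approx 83.571$)
$X - \left(6 - 6\right) \left(-6 + 8\right) K{\left(-4,-3 \right)} \left(-11\right) = \frac{585}{7} - \left(6 - 6\right) \left(-6 + 8\right) \left(-2\right) \left(-11\right) = \frac{585}{7} - 0 \cdot 2 \left(-2\right) \left(-11\right) = \frac{585}{7} - 0 \left(-2\right) \left(-11\right) = \frac{585}{7} - 0 \left(-11\right) = \frac{585}{7} - 0 = \frac{585}{7} + 0 = \frac{585}{7}$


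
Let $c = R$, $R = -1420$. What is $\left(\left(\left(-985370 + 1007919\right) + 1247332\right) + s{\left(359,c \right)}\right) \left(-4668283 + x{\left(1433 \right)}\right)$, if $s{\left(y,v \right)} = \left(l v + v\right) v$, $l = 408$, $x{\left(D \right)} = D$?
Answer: $-3854713007204850$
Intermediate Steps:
$c = -1420$
$s{\left(y,v \right)} = 409 v^{2}$ ($s{\left(y,v \right)} = \left(408 v + v\right) v = 409 v v = 409 v^{2}$)
$\left(\left(\left(-985370 + 1007919\right) + 1247332\right) + s{\left(359,c \right)}\right) \left(-4668283 + x{\left(1433 \right)}\right) = \left(\left(\left(-985370 + 1007919\right) + 1247332\right) + 409 \left(-1420\right)^{2}\right) \left(-4668283 + 1433\right) = \left(\left(22549 + 1247332\right) + 409 \cdot 2016400\right) \left(-4666850\right) = \left(1269881 + 824707600\right) \left(-4666850\right) = 825977481 \left(-4666850\right) = -3854713007204850$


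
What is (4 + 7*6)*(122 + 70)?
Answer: 8832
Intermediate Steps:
(4 + 7*6)*(122 + 70) = (4 + 42)*192 = 46*192 = 8832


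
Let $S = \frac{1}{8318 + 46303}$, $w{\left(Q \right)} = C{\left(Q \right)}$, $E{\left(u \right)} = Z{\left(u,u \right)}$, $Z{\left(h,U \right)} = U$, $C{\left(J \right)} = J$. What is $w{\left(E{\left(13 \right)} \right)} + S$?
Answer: $\frac{710074}{54621} \approx 13.0$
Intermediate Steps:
$E{\left(u \right)} = u$
$w{\left(Q \right)} = Q$
$S = \frac{1}{54621} \approx 1.8308 \cdot 10^{-5}$
$w{\left(E{\left(13 \right)} \right)} + S = 13 + \frac{1}{54621} = \frac{710074}{54621}$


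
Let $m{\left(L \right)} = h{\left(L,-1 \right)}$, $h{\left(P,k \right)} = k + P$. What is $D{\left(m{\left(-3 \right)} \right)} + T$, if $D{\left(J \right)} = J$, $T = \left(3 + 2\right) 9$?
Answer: $41$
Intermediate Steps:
$h{\left(P,k \right)} = P + k$
$m{\left(L \right)} = -1 + L$ ($m{\left(L \right)} = L - 1 = -1 + L$)
$T = 45$ ($T = 5 \cdot 9 = 45$)
$D{\left(m{\left(-3 \right)} \right)} + T = \left(-1 - 3\right) + 45 = -4 + 45 = 41$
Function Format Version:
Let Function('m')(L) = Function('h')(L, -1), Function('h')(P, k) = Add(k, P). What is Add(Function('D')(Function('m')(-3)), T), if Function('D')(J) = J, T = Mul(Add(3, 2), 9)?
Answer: 41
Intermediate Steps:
Function('h')(P, k) = Add(P, k)
Function('m')(L) = Add(-1, L) (Function('m')(L) = Add(L, -1) = Add(-1, L))
T = 45 (T = Mul(5, 9) = 45)
Add(Function('D')(Function('m')(-3)), T) = Add(Add(-1, -3), 45) = Add(-4, 45) = 41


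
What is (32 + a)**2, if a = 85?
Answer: 13689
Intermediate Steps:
(32 + a)**2 = (32 + 85)**2 = 117**2 = 13689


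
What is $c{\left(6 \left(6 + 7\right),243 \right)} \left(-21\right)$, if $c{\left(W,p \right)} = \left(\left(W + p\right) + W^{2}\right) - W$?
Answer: $-132867$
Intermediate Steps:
$c{\left(W,p \right)} = p + W^{2}$ ($c{\left(W,p \right)} = \left(W + p + W^{2}\right) - W = p + W^{2}$)
$c{\left(6 \left(6 + 7\right),243 \right)} \left(-21\right) = \left(243 + \left(6 \left(6 + 7\right)\right)^{2}\right) \left(-21\right) = \left(243 + \left(6 \cdot 13\right)^{2}\right) \left(-21\right) = \left(243 + 78^{2}\right) \left(-21\right) = \left(243 + 6084\right) \left(-21\right) = 6327 \left(-21\right) = -132867$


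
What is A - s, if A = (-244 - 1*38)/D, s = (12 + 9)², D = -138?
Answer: -10096/23 ≈ -438.96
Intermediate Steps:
s = 441 (s = 21² = 441)
A = 47/23 (A = (-244 - 1*38)/(-138) = (-244 - 38)*(-1/138) = -282*(-1/138) = 47/23 ≈ 2.0435)
A - s = 47/23 - 1*441 = 47/23 - 441 = -10096/23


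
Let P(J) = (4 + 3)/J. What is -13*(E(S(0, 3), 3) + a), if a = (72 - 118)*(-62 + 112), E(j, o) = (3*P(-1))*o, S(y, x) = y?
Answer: 30719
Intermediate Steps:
P(J) = 7/J
E(j, o) = -21*o (E(j, o) = (3*(7/(-1)))*o = (3*(7*(-1)))*o = (3*(-7))*o = -21*o)
a = -2300 (a = -46*50 = -2300)
-13*(E(S(0, 3), 3) + a) = -13*(-21*3 - 2300) = -13*(-63 - 2300) = -13*(-2363) = 30719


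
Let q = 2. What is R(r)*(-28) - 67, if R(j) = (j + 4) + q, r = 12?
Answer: -571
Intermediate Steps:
R(j) = 6 + j (R(j) = (j + 4) + 2 = (4 + j) + 2 = 6 + j)
R(r)*(-28) - 67 = (6 + 12)*(-28) - 67 = 18*(-28) - 67 = -504 - 67 = -571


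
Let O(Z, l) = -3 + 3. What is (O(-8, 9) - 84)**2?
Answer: 7056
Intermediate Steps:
O(Z, l) = 0
(O(-8, 9) - 84)**2 = (0 - 84)**2 = (-84)**2 = 7056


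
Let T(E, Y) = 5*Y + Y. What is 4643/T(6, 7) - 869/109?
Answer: 469589/4578 ≈ 102.58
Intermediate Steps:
T(E, Y) = 6*Y
4643/T(6, 7) - 869/109 = 4643/((6*7)) - 869/109 = 4643/42 - 869*1/109 = 4643*(1/42) - 869/109 = 4643/42 - 869/109 = 469589/4578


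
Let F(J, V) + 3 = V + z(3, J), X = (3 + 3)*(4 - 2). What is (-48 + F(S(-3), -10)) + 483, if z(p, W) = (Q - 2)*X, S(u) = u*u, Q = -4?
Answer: 350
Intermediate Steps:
S(u) = u²
X = 12 (X = 6*2 = 12)
z(p, W) = -72 (z(p, W) = (-4 - 2)*12 = -6*12 = -72)
F(J, V) = -75 + V (F(J, V) = -3 + (V - 72) = -3 + (-72 + V) = -75 + V)
(-48 + F(S(-3), -10)) + 483 = (-48 + (-75 - 10)) + 483 = (-48 - 85) + 483 = -133 + 483 = 350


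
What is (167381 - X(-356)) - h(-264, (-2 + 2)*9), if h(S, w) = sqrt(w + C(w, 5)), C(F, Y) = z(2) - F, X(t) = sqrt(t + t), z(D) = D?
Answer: 167381 - sqrt(2) - 2*I*sqrt(178) ≈ 1.6738e+5 - 26.683*I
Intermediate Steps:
X(t) = sqrt(2)*sqrt(t) (X(t) = sqrt(2*t) = sqrt(2)*sqrt(t))
C(F, Y) = 2 - F
h(S, w) = sqrt(2) (h(S, w) = sqrt(w + (2 - w)) = sqrt(2))
(167381 - X(-356)) - h(-264, (-2 + 2)*9) = (167381 - sqrt(2)*sqrt(-356)) - sqrt(2) = (167381 - sqrt(2)*2*I*sqrt(89)) - sqrt(2) = (167381 - 2*I*sqrt(178)) - sqrt(2) = 167381 - sqrt(2) - 2*I*sqrt(178)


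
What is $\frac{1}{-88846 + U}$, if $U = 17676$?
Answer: $- \frac{1}{71170} \approx -1.4051 \cdot 10^{-5}$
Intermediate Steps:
$\frac{1}{-88846 + U} = \frac{1}{-88846 + 17676} = \frac{1}{-71170} = - \frac{1}{71170}$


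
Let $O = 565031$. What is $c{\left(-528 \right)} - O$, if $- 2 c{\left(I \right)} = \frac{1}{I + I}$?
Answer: $- \frac{1193345471}{2112} \approx -5.6503 \cdot 10^{5}$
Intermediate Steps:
$c{\left(I \right)} = - \frac{1}{4 I}$ ($c{\left(I \right)} = - \frac{1}{2 \left(I + I\right)} = - \frac{1}{2 \cdot 2 I} = - \frac{\frac{1}{2} \frac{1}{I}}{2} = - \frac{1}{4 I}$)
$c{\left(-528 \right)} - O = - \frac{1}{4 \left(-528\right)} - 565031 = \left(- \frac{1}{4}\right) \left(- \frac{1}{528}\right) - 565031 = \frac{1}{2112} - 565031 = - \frac{1193345471}{2112}$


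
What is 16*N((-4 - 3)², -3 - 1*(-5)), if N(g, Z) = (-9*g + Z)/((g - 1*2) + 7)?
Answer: -3512/27 ≈ -130.07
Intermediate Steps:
N(g, Z) = (Z - 9*g)/(5 + g) (N(g, Z) = (Z - 9*g)/((g - 2) + 7) = (Z - 9*g)/((-2 + g) + 7) = (Z - 9*g)/(5 + g))
16*N((-4 - 3)², -3 - 1*(-5)) = 16*(((-3 - 1*(-5)) - 9*(-4 - 3)²)/(5 + (-4 - 3)²)) = 16*(((-3 + 5) - 9*(-7)²)/(5 + (-7)²)) = 16*((2 - 9*49)/(5 + 49)) = 16*((2 - 441)/54) = 16*((1/54)*(-439)) = 16*(-439/54) = -3512/27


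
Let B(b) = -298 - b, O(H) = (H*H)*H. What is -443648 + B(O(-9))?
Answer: -443217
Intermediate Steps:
O(H) = H³ (O(H) = H²*H = H³)
-443648 + B(O(-9)) = -443648 + (-298 - 1*(-9)³) = -443648 + (-298 - 1*(-729)) = -443648 + (-298 + 729) = -443648 + 431 = -443217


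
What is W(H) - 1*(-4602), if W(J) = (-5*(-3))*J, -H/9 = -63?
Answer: 13107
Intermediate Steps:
H = 567 (H = -9*(-63) = 567)
W(J) = 15*J
W(H) - 1*(-4602) = 15*567 - 1*(-4602) = 8505 + 4602 = 13107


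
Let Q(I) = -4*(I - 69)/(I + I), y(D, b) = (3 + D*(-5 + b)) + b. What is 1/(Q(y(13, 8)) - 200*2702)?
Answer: -25/13509981 ≈ -1.8505e-6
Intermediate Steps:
y(D, b) = 3 + b + D*(-5 + b)
Q(I) = -2*(-69 + I)/I (Q(I) = -4*(-69 + I)/(2*I) = -4*(-69 + I)*1/(2*I) = -2*(-69 + I)/I)
1/(Q(y(13, 8)) - 200*2702) = 1/((-2 + 138/(3 + 8 - 5*13 + 13*8)) - 200*2702) = 1/((-2 + 138/(3 + 8 - 65 + 104)) - 540400) = 1/((-2 + 138/50) - 540400) = 1/((-2 + 138*(1/50)) - 540400) = 1/((-2 + 69/25) - 540400) = 1/(19/25 - 540400) = 1/(-13509981/25) = -25/13509981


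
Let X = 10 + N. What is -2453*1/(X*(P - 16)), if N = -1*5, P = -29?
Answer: 2453/225 ≈ 10.902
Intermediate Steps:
N = -5
X = 5 (X = 10 - 5 = 5)
-2453*1/(X*(P - 16)) = -2453*1/(5*(-29 - 16)) = -2453/(5*(-45)) = -2453/(-225) = -2453*(-1/225) = 2453/225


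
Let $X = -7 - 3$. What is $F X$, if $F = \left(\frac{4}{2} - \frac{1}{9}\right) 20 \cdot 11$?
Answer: $- \frac{37400}{9} \approx -4155.6$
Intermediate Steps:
$X = -10$
$F = \frac{3740}{9}$ ($F = \left(4 \cdot \frac{1}{2} - \frac{1}{9}\right) 20 \cdot 11 = \left(2 - \frac{1}{9}\right) 20 \cdot 11 = \frac{17}{9} \cdot 20 \cdot 11 = \frac{340}{9} \cdot 11 = \frac{3740}{9} \approx 415.56$)
$F X = \frac{3740}{9} \left(-10\right) = - \frac{37400}{9}$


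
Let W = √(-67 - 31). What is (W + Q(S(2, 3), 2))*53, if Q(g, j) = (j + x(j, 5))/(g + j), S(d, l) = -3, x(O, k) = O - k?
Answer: 53 + 371*I*√2 ≈ 53.0 + 524.67*I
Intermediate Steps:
Q(g, j) = (-5 + 2*j)/(g + j) (Q(g, j) = (j + (j - 1*5))/(g + j) = (j + (j - 5))/(g + j) = (j + (-5 + j))/(g + j) = (-5 + 2*j)/(g + j))
W = 7*I*√2 (W = √(-98) = 7*I*√2 ≈ 9.8995*I)
(W + Q(S(2, 3), 2))*53 = (7*I*√2 + (-5 + 2*2)/(-3 + 2))*53 = (7*I*√2 + (-5 + 4)/(-1))*53 = (7*I*√2 - 1*(-1))*53 = (7*I*√2 + 1)*53 = (1 + 7*I*√2)*53 = 53 + 371*I*√2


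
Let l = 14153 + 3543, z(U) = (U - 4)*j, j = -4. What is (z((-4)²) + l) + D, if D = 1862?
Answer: 19510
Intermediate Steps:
z(U) = 16 - 4*U (z(U) = (U - 4)*(-4) = (-4 + U)*(-4) = 16 - 4*U)
l = 17696
(z((-4)²) + l) + D = ((16 - 4*(-4)²) + 17696) + 1862 = ((16 - 4*16) + 17696) + 1862 = ((16 - 64) + 17696) + 1862 = (-48 + 17696) + 1862 = 17648 + 1862 = 19510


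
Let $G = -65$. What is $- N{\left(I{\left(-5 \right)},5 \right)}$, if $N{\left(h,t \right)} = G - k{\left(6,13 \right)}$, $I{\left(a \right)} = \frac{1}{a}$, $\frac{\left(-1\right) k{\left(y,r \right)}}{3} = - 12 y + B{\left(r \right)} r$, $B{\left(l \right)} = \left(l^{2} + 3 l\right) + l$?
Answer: $-8338$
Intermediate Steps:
$B{\left(l \right)} = l^{2} + 4 l$
$k{\left(y,r \right)} = 36 y - 3 r^{2} \left(4 + r\right)$ ($k{\left(y,r \right)} = - 3 \left(- 12 y + r \left(4 + r\right) r\right) = - 3 \left(- 12 y + r^{2} \left(4 + r\right)\right) = 36 y - 3 r^{2} \left(4 + r\right)$)
$N{\left(h,t \right)} = 8338$ ($N{\left(h,t \right)} = -65 - \left(36 \cdot 6 - 3 \cdot 13^{2} \left(4 + 13\right)\right) = -65 - \left(216 - 507 \cdot 17\right) = -65 - \left(216 - 8619\right) = -65 - -8403 = -65 + 8403 = 8338$)
$- N{\left(I{\left(-5 \right)},5 \right)} = \left(-1\right) 8338 = -8338$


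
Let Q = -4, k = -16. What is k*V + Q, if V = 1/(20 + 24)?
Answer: -48/11 ≈ -4.3636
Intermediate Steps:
V = 1/44 ≈ 0.022727
k*V + Q = -16*1/44 - 4 = -4/11 - 4 = -48/11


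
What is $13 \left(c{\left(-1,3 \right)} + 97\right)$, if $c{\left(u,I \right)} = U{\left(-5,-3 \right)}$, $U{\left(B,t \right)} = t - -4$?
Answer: $1274$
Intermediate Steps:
$U{\left(B,t \right)} = 4 + t$ ($U{\left(B,t \right)} = t + 4 = 4 + t$)
$c{\left(u,I \right)} = 1$ ($c{\left(u,I \right)} = 4 - 3 = 1$)
$13 \left(c{\left(-1,3 \right)} + 97\right) = 13 \left(1 + 97\right) = 13 \cdot 98 = 1274$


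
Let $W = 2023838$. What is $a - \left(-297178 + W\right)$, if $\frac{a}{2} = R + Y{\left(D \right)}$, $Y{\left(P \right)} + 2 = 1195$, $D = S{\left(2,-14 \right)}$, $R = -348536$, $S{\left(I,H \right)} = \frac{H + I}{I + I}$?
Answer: $-2421346$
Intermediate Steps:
$S{\left(I,H \right)} = \frac{H + I}{2 I}$
$D = -3$ ($D = \frac{-14 + 2}{2 \cdot 2} = \frac{1}{2} \cdot \frac{1}{2} \left(-12\right) = -3$)
$Y{\left(P \right)} = 1193$ ($Y{\left(P \right)} = -2 + 1195 = 1193$)
$a = -694686$ ($a = 2 \left(-348536 + 1193\right) = 2 \left(-347343\right) = -694686$)
$a - \left(-297178 + W\right) = -694686 - \left(-297178 + 2023838\right) = -694686 - 1726660 = -2421346$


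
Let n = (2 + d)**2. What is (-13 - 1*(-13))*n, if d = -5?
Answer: 0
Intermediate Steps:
n = 9 (n = (2 - 5)**2 = (-3)**2 = 9)
(-13 - 1*(-13))*n = (-13 - 1*(-13))*9 = (-13 + 13)*9 = 0*9 = 0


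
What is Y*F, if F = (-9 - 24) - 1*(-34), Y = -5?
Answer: -5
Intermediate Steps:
F = 1 (F = -33 + 34 = 1)
Y*F = -5*1 = -5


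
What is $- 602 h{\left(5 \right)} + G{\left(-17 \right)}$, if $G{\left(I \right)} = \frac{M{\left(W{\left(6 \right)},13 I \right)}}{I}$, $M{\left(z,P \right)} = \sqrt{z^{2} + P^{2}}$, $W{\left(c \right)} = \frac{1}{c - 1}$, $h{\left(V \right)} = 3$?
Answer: $-1806 - \frac{\sqrt{1221026}}{85} \approx -1819.0$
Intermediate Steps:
$W{\left(c \right)} = \frac{1}{-1 + c}$
$M{\left(z,P \right)} = \sqrt{P^{2} + z^{2}}$
$G{\left(I \right)} = \frac{\sqrt{\frac{1}{25} + 169 I^{2}}}{I}$ ($G{\left(I \right)} = \frac{\sqrt{\left(13 I\right)^{2} + \left(\frac{1}{-1 + 6}\right)^{2}}}{I} = \frac{\sqrt{169 I^{2} + \left(\frac{1}{5}\right)^{2}}}{I} = \frac{\sqrt{169 I^{2} + \frac{1}{25}}}{I} = \frac{\sqrt{\frac{1}{25} + 169 I^{2}}}{I}$)
$- 602 h{\left(5 \right)} + G{\left(-17 \right)} = \left(-602\right) 3 + \frac{\sqrt{1 + 4225 \left(-17\right)^{2}}}{5 \left(-17\right)} = -1806 + \frac{1}{5} \left(- \frac{1}{17}\right) \sqrt{1 + 4225 \cdot 289} = -1806 + \frac{1}{5} \left(- \frac{1}{17}\right) \sqrt{1 + 1221025} = -1806 + \frac{1}{5} \left(- \frac{1}{17}\right) \sqrt{1221026} = -1806 - \frac{\sqrt{1221026}}{85}$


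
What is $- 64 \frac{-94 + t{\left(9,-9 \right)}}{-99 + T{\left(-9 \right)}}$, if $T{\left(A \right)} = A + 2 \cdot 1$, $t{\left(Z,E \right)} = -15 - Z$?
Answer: $- \frac{3776}{53} \approx -71.245$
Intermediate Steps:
$T{\left(A \right)} = 2 + A$ ($T{\left(A \right)} = A + 2 = 2 + A$)
$- 64 \frac{-94 + t{\left(9,-9 \right)}}{-99 + T{\left(-9 \right)}} = - 64 \frac{-94 - 24}{-99 + \left(2 - 9\right)} = - 64 \frac{-94 - 24}{-99 - 7} = - 64 \frac{-94 - 24}{-106} = - 64 \left(\left(-118\right) \left(- \frac{1}{106}\right)\right) = \left(-64\right) \frac{59}{53} = - \frac{3776}{53}$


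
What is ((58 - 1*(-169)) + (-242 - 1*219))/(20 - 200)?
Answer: 13/10 ≈ 1.3000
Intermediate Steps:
((58 - 1*(-169)) + (-242 - 1*219))/(20 - 200) = ((58 + 169) + (-242 - 219))/(-180) = (227 - 461)*(-1/180) = -234*(-1/180) = 13/10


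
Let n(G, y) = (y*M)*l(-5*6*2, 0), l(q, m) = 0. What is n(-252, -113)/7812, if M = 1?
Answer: 0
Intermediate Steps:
n(G, y) = 0 (n(G, y) = (y*1)*0 = y*0 = 0)
n(-252, -113)/7812 = 0/7812 = 0*(1/7812) = 0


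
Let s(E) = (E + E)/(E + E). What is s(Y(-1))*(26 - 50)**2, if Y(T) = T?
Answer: 576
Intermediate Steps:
s(E) = 1 (s(E) = (2*E)/((2*E)) = (2*E)*(1/(2*E)) = 1)
s(Y(-1))*(26 - 50)**2 = 1*(26 - 50)**2 = 1*(-24)**2 = 1*576 = 576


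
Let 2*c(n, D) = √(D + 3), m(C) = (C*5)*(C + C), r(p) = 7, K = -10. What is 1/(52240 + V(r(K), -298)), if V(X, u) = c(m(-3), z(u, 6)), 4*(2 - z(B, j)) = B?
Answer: 417920/21832140641 - 2*√318/21832140641 ≈ 1.9141e-5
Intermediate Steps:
z(B, j) = 2 - B/4
m(C) = 10*C² (m(C) = (5*C)*(2*C) = 10*C²)
c(n, D) = √(3 + D)/2 (c(n, D) = √(D + 3)/2 = √(3 + D)/2)
V(X, u) = √(5 - u/4)/2 (V(X, u) = √(3 + (2 - u/4))/2 = √(5 - u/4)/2)
1/(52240 + V(r(K), -298)) = 1/(52240 + √(20 - 1*(-298))/4) = 1/(52240 + √(20 + 298)/4) = 1/(52240 + √318/4)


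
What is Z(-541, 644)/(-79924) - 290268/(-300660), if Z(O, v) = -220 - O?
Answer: 1925238981/2002495820 ≈ 0.96142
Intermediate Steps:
Z(-541, 644)/(-79924) - 290268/(-300660) = (-220 - 1*(-541))/(-79924) - 290268/(-300660) = (-220 + 541)*(-1/79924) - 290268*(-1/300660) = 321*(-1/79924) + 24189/25055 = -321/79924 + 24189/25055 = 1925238981/2002495820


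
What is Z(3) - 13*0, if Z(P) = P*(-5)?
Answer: -15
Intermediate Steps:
Z(P) = -5*P
Z(3) - 13*0 = -5*3 - 13*0 = -15 + 0 = -15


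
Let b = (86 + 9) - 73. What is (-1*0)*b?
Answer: 0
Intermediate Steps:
b = 22 (b = 95 - 73 = 22)
(-1*0)*b = -1*0*22 = 0*22 = 0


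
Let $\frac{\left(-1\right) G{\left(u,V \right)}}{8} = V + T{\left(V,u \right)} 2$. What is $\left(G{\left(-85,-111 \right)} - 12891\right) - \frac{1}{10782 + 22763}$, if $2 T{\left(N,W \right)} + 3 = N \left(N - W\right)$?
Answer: $- \frac{1176322516}{33545} \approx -35067.0$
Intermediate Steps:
$T{\left(N,W \right)} = - \frac{3}{2} + \frac{N \left(N - W\right)}{2}$
$G{\left(u,V \right)} = 24 - 8 V - 8 V^{2} + 8 V u$ ($G{\left(u,V \right)} = - 8 \left(V + \left(- \frac{3}{2} + \frac{V^{2}}{2} - \frac{V u}{2}\right) 2\right) = - 8 \left(V - \left(3 - V^{2} + V u\right)\right) = - 8 \left(-3 + V + V^{2} - V u\right) = 24 - 8 V - 8 V^{2} + 8 V u$)
$\left(G{\left(-85,-111 \right)} - 12891\right) - \frac{1}{10782 + 22763} = \left(\left(24 - -888 - 8 \left(-111\right)^{2} + 8 \left(-111\right) \left(-85\right)\right) - 12891\right) - \frac{1}{10782 + 22763} = \left(\left(24 + 888 - 98568 + 75480\right) - 12891\right) - \frac{1}{33545} = \left(-22176 - 12891\right) - \frac{1}{33545} = -35067 - \frac{1}{33545} = - \frac{1176322516}{33545}$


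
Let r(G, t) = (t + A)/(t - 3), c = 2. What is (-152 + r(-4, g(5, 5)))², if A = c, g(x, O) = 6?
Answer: 200704/9 ≈ 22300.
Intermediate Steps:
A = 2
r(G, t) = (2 + t)/(-3 + t) (r(G, t) = (t + 2)/(t - 3) = (2 + t)/(-3 + t))
(-152 + r(-4, g(5, 5)))² = (-152 + (2 + 6)/(-3 + 6))² = (-152 + 8/3)² = (-448/3)² = 200704/9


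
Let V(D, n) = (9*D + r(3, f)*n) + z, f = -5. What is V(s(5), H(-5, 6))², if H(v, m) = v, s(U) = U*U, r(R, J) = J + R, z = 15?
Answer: 62500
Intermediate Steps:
s(U) = U²
V(D, n) = 15 - 2*n + 9*D (V(D, n) = (9*D + (-5 + 3)*n) + 15 = (9*D - 2*n) + 15 = (-2*n + 9*D) + 15 = 15 - 2*n + 9*D)
V(s(5), H(-5, 6))² = (15 - 2*(-5) + 9*5²)² = (15 + 10 + 9*25)² = (15 + 10 + 225)² = 250² = 62500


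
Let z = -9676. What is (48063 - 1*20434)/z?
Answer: -27629/9676 ≈ -2.8554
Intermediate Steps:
(48063 - 1*20434)/z = (48063 - 1*20434)/(-9676) = (48063 - 20434)*(-1/9676) = 27629*(-1/9676) = -27629/9676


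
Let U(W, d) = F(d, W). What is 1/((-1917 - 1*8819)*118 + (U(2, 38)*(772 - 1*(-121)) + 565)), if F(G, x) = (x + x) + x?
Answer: -1/1260925 ≈ -7.9307e-7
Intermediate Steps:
F(G, x) = 3*x (F(G, x) = 2*x + x = 3*x)
U(W, d) = 3*W
1/((-1917 - 1*8819)*118 + (U(2, 38)*(772 - 1*(-121)) + 565)) = 1/((-1917 - 1*8819)*118 + ((3*2)*(772 - 1*(-121)) + 565)) = 1/((-1917 - 8819)*118 + (6*(772 + 121) + 565)) = 1/(-10736*118 + (6*893 + 565)) = 1/(-1266848 + (5358 + 565)) = 1/(-1266848 + 5923) = 1/(-1260925) = -1/1260925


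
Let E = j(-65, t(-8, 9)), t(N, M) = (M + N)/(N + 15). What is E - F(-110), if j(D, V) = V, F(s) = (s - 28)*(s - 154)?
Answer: -255023/7 ≈ -36432.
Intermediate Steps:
t(N, M) = (M + N)/(15 + N)
F(s) = (-154 + s)*(-28 + s) (F(s) = (-28 + s)*(-154 + s) = (-154 + s)*(-28 + s))
E = ⅐ (E = (9 - 8)/(15 - 8) = 1/7 = (⅐)*1 = ⅐ ≈ 0.14286)
E - F(-110) = ⅐ - (4312 + (-110)² - 182*(-110)) = ⅐ - (4312 + 12100 + 20020) = ⅐ - 1*36432 = ⅐ - 36432 = -255023/7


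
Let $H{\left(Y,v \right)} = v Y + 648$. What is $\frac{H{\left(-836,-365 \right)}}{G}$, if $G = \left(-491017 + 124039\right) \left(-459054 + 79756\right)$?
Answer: $\frac{76447}{34798505361} \approx 2.1968 \cdot 10^{-6}$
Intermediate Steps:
$H{\left(Y,v \right)} = 648 + Y v$ ($H{\left(Y,v \right)} = Y v + 648 = 648 + Y v$)
$G = 139194021444$ ($G = \left(-366978\right) \left(-379298\right) = 139194021444$)
$\frac{H{\left(-836,-365 \right)}}{G} = \frac{648 - -305140}{139194021444} = \left(648 + 305140\right) \frac{1}{139194021444} = 305788 \cdot \frac{1}{139194021444} = \frac{76447}{34798505361}$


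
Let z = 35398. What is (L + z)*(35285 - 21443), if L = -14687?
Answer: 286681662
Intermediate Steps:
(L + z)*(35285 - 21443) = (-14687 + 35398)*(35285 - 21443) = 20711*13842 = 286681662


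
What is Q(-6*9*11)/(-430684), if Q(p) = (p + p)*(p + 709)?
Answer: 34155/107671 ≈ 0.31722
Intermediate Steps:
Q(p) = 2*p*(709 + p) (Q(p) = (2*p)*(709 + p) = 2*p*(709 + p))
Q(-6*9*11)/(-430684) = (2*(-6*9*11)*(709 - 6*9*11))/(-430684) = (2*(-54*11)*(709 - 54*11))*(-1/430684) = (2*(-594)*(709 - 594))*(-1/430684) = (2*(-594)*115)*(-1/430684) = -136620*(-1/430684) = 34155/107671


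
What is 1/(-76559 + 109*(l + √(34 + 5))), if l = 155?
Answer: -19888/1186443179 - 109*√39/3559329537 ≈ -1.6954e-5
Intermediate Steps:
1/(-76559 + 109*(l + √(34 + 5))) = 1/(-76559 + 109*(155 + √(34 + 5))) = 1/(-76559 + 109*(155 + √39)) = 1/(-76559 + (16895 + 109*√39)) = 1/(-59664 + 109*√39)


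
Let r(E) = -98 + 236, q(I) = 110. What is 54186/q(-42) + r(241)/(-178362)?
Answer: 73217486/148635 ≈ 492.60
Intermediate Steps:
r(E) = 138
54186/q(-42) + r(241)/(-178362) = 54186/110 + 138/(-178362) = 54186*(1/110) + 138*(-1/178362) = 2463/5 - 23/29727 = 73217486/148635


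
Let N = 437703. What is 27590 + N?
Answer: 465293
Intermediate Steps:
27590 + N = 27590 + 437703 = 465293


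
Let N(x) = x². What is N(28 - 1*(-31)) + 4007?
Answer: 7488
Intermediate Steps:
N(28 - 1*(-31)) + 4007 = (28 - 1*(-31))² + 4007 = (28 + 31)² + 4007 = 59² + 4007 = 3481 + 4007 = 7488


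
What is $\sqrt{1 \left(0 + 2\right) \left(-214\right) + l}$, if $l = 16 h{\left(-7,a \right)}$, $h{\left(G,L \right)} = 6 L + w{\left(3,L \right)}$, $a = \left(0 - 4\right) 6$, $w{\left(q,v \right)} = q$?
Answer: $2 i \sqrt{671} \approx 51.807 i$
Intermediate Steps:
$a = -24$ ($a = \left(-4\right) 6 = -24$)
$h{\left(G,L \right)} = 3 + 6 L$ ($h{\left(G,L \right)} = 6 L + 3 = 3 + 6 L$)
$l = -2256$ ($l = 16 \left(3 + 6 \left(-24\right)\right) = 16 \left(3 - 144\right) = 16 \left(-141\right) = -2256$)
$\sqrt{1 \left(0 + 2\right) \left(-214\right) + l} = \sqrt{1 \left(0 + 2\right) \left(-214\right) - 2256} = \sqrt{1 \cdot 2 \left(-214\right) - 2256} = \sqrt{2 \left(-214\right) - 2256} = \sqrt{-428 - 2256} = \sqrt{-2684} = 2 i \sqrt{671}$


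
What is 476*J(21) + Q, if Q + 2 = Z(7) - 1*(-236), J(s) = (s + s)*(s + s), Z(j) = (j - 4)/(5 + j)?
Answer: 3359593/4 ≈ 8.3990e+5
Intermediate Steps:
Z(j) = (-4 + j)/(5 + j)
J(s) = 4*s² (J(s) = (2*s)*(2*s) = 4*s²)
Q = 937/4 (Q = -2 + ((-4 + 7)/(5 + 7) - 1*(-236)) = -2 + (3/12 + 236) = -2 + ((1/12)*3 + 236) = -2 + (¼ + 236) = -2 + 945/4 = 937/4 ≈ 234.25)
476*J(21) + Q = 476*(4*21²) + 937/4 = 476*(4*441) + 937/4 = 476*1764 + 937/4 = 839664 + 937/4 = 3359593/4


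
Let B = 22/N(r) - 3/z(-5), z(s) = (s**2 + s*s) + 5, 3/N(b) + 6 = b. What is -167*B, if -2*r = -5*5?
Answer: -1311952/165 ≈ -7951.2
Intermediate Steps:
r = 25/2 (r = -(-5)*5/2 = -1/2*(-25) = 25/2 ≈ 12.500)
N(b) = 3/(-6 + b)
z(s) = 5 + 2*s**2 (z(s) = (s**2 + s**2) + 5 = 2*s**2 + 5 = 5 + 2*s**2)
B = 7856/165 (B = 22/((3/(-6 + 25/2))) - 3/(5 + 2*(-5)**2) = 22/((3/(13/2))) - 3/(5 + 2*25) = 22/((3*(2/13))) - 3/(5 + 50) = 22/(6/13) - 3/55 = 22*(13/6) - 3*1/55 = 143/3 - 3/55 = 7856/165 ≈ 47.612)
-167*B = -167*7856/165 = -1311952/165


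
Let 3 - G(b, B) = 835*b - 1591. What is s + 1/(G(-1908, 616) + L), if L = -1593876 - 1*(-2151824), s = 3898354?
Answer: 8392072419589/2152722 ≈ 3.8984e+6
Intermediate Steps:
L = 557948 (L = -1593876 + 2151824 = 557948)
G(b, B) = 1594 - 835*b (G(b, B) = 3 - (835*b - 1591) = 3 - (-1591 + 835*b) = 3 + (1591 - 835*b) = 1594 - 835*b)
s + 1/(G(-1908, 616) + L) = 3898354 + 1/((1594 - 835*(-1908)) + 557948) = 3898354 + 1/((1594 + 1593180) + 557948) = 3898354 + 1/(1594774 + 557948) = 3898354 + 1/2152722 = 8392072419589/2152722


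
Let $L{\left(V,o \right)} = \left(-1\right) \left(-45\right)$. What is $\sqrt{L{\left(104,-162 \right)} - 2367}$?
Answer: $3 i \sqrt{258} \approx 48.187 i$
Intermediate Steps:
$L{\left(V,o \right)} = 45$
$\sqrt{L{\left(104,-162 \right)} - 2367} = \sqrt{45 - 2367} = \sqrt{-2322} = 3 i \sqrt{258}$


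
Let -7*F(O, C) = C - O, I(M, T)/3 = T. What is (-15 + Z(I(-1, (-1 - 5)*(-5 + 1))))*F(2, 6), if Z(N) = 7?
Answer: 32/7 ≈ 4.5714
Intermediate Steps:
I(M, T) = 3*T
F(O, C) = -C/7 + O/7 (F(O, C) = -(C - O)/7 = -C/7 + O/7)
(-15 + Z(I(-1, (-1 - 5)*(-5 + 1))))*F(2, 6) = (-15 + 7)*(-⅐*6 + (⅐)*2) = -8*(-6/7 + 2/7) = -8*(-4/7) = 32/7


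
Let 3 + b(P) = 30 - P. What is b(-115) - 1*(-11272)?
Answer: 11414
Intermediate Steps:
b(P) = 27 - P (b(P) = -3 + (30 - P) = 27 - P)
b(-115) - 1*(-11272) = (27 - 1*(-115)) - 1*(-11272) = (27 + 115) + 11272 = 142 + 11272 = 11414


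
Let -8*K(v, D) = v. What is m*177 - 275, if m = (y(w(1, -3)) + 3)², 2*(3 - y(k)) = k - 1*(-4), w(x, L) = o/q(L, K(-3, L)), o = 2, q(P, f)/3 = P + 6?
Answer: 64850/27 ≈ 2401.9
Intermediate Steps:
K(v, D) = -v/8
q(P, f) = 18 + 3*P (q(P, f) = 3*(P + 6) = 3*(6 + P) = 18 + 3*P)
w(x, L) = 2/(18 + 3*L)
y(k) = 1 - k/2 (y(k) = 3 - (k - 1*(-4))/2 = 3 - (k + 4)/2 = 3 - (4 + k)/2 = 3 + (-2 - k/2) = 1 - k/2)
m = 1225/81 (m = ((1 - 1/(3*(6 - 3))) + 3)² = ((1 - 1/(3*3)) + 3)² = ((1 - ½*2/9) + 3)² = ((1 - ⅑) + 3)² = (8/9 + 3)² = (35/9)² = 1225/81 ≈ 15.123)
m*177 - 275 = (1225/81)*177 - 275 = 72275/27 - 275 = 64850/27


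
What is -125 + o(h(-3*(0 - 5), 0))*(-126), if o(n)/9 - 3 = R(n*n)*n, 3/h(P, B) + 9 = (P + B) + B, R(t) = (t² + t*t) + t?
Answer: -29917/8 ≈ -3739.6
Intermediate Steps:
R(t) = t + 2*t² (R(t) = (t² + t²) + t = 2*t² + t = t + 2*t²)
h(P, B) = 3/(-9 + P + 2*B) (h(P, B) = 3/(-9 + ((P + B) + B)) = 3/(-9 + ((B + P) + B)) = 3/(-9 + (P + 2*B)) = 3/(-9 + P + 2*B))
o(n) = 27 + 9*n³*(1 + 2*n²) (o(n) = 27 + 9*(((n*n)*(1 + 2*(n*n)))*n) = 27 + 9*((n²*(1 + 2*n²))*n) = 27 + 9*(n³*(1 + 2*n²)) = 27 + 9*n³*(1 + 2*n²))
-125 + o(h(-3*(0 - 5), 0))*(-126) = -125 + (27 + 9*(3/(-9 - 3*(0 - 5) + 2*0))³ + 18*(3/(-9 - 3*(0 - 5) + 2*0))⁵)*(-126) = -125 + (27 + 9*(3/(-9 - 3*(-5) + 0))³ + 18*(3/(-9 - 3*(-5) + 0))⁵)*(-126) = -125 + (27 + 9*(3/(-9 + 15 + 0))³ + 18*(3/(-9 + 15 + 0))⁵)*(-126) = -125 + (27 + 9*(3/6)³ + 18*(3/6)⁵)*(-126) = -125 + (27 + 9*(3*(⅙))³ + 18*(3*(⅙))⁵)*(-126) = -125 + (27 + 9*(½)³ + 18*(½)⁵)*(-126) = -125 + (27 + 9*(⅛) + 18*(1/32))*(-126) = -125 + (27 + 9/8 + 9/16)*(-126) = -125 + (459/16)*(-126) = -125 - 28917/8 = -29917/8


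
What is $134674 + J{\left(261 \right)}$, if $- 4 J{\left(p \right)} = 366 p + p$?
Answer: $\frac{442909}{4} \approx 1.1073 \cdot 10^{5}$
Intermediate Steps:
$J{\left(p \right)} = - \frac{367 p}{4}$ ($J{\left(p \right)} = - \frac{366 p + p}{4} = - \frac{367 p}{4}$)
$134674 + J{\left(261 \right)} = 134674 - \frac{95787}{4} = \frac{442909}{4}$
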